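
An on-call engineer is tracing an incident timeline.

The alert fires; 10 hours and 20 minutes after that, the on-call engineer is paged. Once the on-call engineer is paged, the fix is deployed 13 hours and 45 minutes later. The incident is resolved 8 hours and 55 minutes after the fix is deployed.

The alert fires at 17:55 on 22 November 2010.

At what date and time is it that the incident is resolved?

The alert fires: 17:55 Nov 22, 2010.
The on-call engineer is paged: 17:55 Nov 22, 2010 + 10h20m = 04:15 Nov 23, 2010.
The fix is deployed: 04:15 Nov 23, 2010 + 13h45m = 18:00 Nov 23, 2010.
The incident is resolved: 18:00 Nov 23, 2010 + 8h55m = 02:55 Nov 24, 2010.

02:55 on 24 November 2010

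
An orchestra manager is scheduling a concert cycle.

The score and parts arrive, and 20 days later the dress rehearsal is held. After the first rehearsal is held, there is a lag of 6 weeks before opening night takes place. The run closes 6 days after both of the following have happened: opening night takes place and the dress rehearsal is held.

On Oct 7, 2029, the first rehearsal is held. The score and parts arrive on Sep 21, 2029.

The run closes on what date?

Nov 24, 2029

The first rehearsal is held: Oct 7, 2029.
Opening night takes place: Oct 7, 2029 + 6 weeks = Nov 18, 2029.
The score and parts arrive: Sep 21, 2029.
The dress rehearsal is held: Sep 21, 2029 + 20 days = Oct 11, 2029.
Both prerequisites met — opening night takes place (Nov 18, 2029), the dress rehearsal is held (Oct 11, 2029); the later is Nov 18, 2029.
The run closes: Nov 18, 2029 + 6 days = Nov 24, 2029.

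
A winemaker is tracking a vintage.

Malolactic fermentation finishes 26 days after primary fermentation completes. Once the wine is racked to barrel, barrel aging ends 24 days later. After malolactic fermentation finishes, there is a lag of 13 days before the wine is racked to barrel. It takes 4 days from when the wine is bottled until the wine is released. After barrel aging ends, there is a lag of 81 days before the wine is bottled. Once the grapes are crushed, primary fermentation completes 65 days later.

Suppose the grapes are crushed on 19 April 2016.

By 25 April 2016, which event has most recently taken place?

The grapes are crushed

The grapes are crushed: Apr 19, 2016.
Primary fermentation completes: Apr 19, 2016 + 65 days = Jun 23, 2016.
Malolactic fermentation finishes: Jun 23, 2016 + 26 days = Jul 19, 2016.
The wine is racked to barrel: Jul 19, 2016 + 13 days = Aug 1, 2016.
Barrel aging ends: Aug 1, 2016 + 24 days = Aug 25, 2016.
The wine is bottled: Aug 25, 2016 + 81 days = Nov 14, 2016.
The wine is released: Nov 14, 2016 + 4 days = Nov 18, 2016.
Apr 25, 2016 falls between when the grapes are crushed (Apr 19, 2016) and when primary fermentation completes (Jun 23, 2016).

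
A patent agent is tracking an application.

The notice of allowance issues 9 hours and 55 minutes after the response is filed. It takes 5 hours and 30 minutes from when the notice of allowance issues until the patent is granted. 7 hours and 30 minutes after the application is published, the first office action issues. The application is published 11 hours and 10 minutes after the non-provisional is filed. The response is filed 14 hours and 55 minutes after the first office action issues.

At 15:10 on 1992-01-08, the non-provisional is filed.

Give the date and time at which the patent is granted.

16:10 on 1992-01-10

The non-provisional is filed: 15:10 Jan 8, 1992.
The application is published: 15:10 Jan 8, 1992 + 11h10m = 02:20 Jan 9, 1992.
The first office action issues: 02:20 Jan 9, 1992 + 7h30m = 09:50 Jan 9, 1992.
The response is filed: 09:50 Jan 9, 1992 + 14h55m = 00:45 Jan 10, 1992.
The notice of allowance issues: 00:45 Jan 10, 1992 + 9h55m = 10:40 Jan 10, 1992.
The patent is granted: 10:40 Jan 10, 1992 + 5h30m = 16:10 Jan 10, 1992.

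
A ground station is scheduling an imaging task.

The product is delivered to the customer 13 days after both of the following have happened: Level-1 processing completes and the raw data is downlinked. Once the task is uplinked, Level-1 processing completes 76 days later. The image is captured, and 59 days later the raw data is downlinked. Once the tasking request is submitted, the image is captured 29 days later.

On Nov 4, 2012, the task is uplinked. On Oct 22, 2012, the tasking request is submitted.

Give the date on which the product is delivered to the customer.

Feb 1, 2013

The task is uplinked: Nov 4, 2012.
Level-1 processing completes: Nov 4, 2012 + 76 days = Jan 19, 2013.
The tasking request is submitted: Oct 22, 2012.
The image is captured: Oct 22, 2012 + 29 days = Nov 20, 2012.
The raw data is downlinked: Nov 20, 2012 + 59 days = Jan 18, 2013.
Both prerequisites met — Level-1 processing completes (Jan 19, 2013), the raw data is downlinked (Jan 18, 2013); the later is Jan 19, 2013.
The product is delivered to the customer: Jan 19, 2013 + 13 days = Feb 1, 2013.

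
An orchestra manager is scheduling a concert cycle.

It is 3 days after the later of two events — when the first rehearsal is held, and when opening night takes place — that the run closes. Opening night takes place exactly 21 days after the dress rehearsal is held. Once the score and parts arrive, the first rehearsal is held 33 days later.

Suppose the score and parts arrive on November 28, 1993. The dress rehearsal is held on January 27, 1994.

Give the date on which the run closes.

February 20, 1994

The score and parts arrive: Nov 28, 1993.
The first rehearsal is held: Nov 28, 1993 + 33 days = Dec 31, 1993.
The dress rehearsal is held: Jan 27, 1994.
Opening night takes place: Jan 27, 1994 + 21 days = Feb 17, 1994.
Both prerequisites met — the first rehearsal is held (Dec 31, 1993), opening night takes place (Feb 17, 1994); the later is Feb 17, 1994.
The run closes: Feb 17, 1994 + 3 days = Feb 20, 1994.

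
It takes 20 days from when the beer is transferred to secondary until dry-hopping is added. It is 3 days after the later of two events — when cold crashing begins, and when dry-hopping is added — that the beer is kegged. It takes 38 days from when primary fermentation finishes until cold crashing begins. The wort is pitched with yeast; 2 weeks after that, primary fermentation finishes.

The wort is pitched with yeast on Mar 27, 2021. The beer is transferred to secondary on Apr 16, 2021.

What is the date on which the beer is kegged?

The wort is pitched with yeast: Mar 27, 2021.
Primary fermentation finishes: Mar 27, 2021 + 2 weeks = Apr 10, 2021.
Cold crashing begins: Apr 10, 2021 + 38 days = May 18, 2021.
The beer is transferred to secondary: Apr 16, 2021.
Dry-hopping is added: Apr 16, 2021 + 20 days = May 6, 2021.
Both prerequisites met — cold crashing begins (May 18, 2021), dry-hopping is added (May 6, 2021); the later is May 18, 2021.
The beer is kegged: May 18, 2021 + 3 days = May 21, 2021.

May 21, 2021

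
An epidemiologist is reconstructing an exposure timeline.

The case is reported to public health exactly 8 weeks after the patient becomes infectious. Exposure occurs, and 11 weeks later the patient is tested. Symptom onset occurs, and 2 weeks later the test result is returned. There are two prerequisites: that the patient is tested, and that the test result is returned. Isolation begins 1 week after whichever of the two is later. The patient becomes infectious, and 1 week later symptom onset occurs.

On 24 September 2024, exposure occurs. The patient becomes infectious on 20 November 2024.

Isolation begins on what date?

18 December 2024

Exposure occurs: Sep 24, 2024.
The patient is tested: Sep 24, 2024 + 11 weeks = Dec 10, 2024.
The patient becomes infectious: Nov 20, 2024.
Symptom onset occurs: Nov 20, 2024 + 1 week = Nov 27, 2024.
The test result is returned: Nov 27, 2024 + 2 weeks = Dec 11, 2024.
Both prerequisites met — the patient is tested (Dec 10, 2024), the test result is returned (Dec 11, 2024); the later is Dec 11, 2024.
Isolation begins: Dec 11, 2024 + 1 week = Dec 18, 2024.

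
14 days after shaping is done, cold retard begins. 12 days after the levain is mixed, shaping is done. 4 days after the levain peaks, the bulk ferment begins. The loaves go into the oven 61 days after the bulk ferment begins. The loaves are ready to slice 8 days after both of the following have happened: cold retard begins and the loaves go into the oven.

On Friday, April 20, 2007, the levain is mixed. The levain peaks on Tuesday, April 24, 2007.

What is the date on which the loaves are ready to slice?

The levain is mixed: Apr 20, 2007.
Shaping is done: Apr 20, 2007 + 12 days = May 2, 2007.
Cold retard begins: May 2, 2007 + 14 days = May 16, 2007.
The levain peaks: Apr 24, 2007.
The bulk ferment begins: Apr 24, 2007 + 4 days = Apr 28, 2007.
The loaves go into the oven: Apr 28, 2007 + 61 days = Jun 28, 2007.
Both prerequisites met — cold retard begins (May 16, 2007), the loaves go into the oven (Jun 28, 2007); the later is Jun 28, 2007.
The loaves are ready to slice: Jun 28, 2007 + 8 days = Jul 6, 2007.

Friday, July 6, 2007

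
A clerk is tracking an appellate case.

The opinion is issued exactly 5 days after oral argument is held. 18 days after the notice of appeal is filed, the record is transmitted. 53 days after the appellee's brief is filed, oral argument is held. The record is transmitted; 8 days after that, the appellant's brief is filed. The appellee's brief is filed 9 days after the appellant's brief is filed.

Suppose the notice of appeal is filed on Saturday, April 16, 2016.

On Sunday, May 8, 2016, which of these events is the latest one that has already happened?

The notice of appeal is filed: Apr 16, 2016.
The record is transmitted: Apr 16, 2016 + 18 days = May 4, 2016.
The appellant's brief is filed: May 4, 2016 + 8 days = May 12, 2016.
The appellee's brief is filed: May 12, 2016 + 9 days = May 21, 2016.
Oral argument is held: May 21, 2016 + 53 days = Jul 13, 2016.
The opinion is issued: Jul 13, 2016 + 5 days = Jul 18, 2016.
May 8, 2016 falls between when the record is transmitted (May 4, 2016) and when the appellant's brief is filed (May 12, 2016).

The record is transmitted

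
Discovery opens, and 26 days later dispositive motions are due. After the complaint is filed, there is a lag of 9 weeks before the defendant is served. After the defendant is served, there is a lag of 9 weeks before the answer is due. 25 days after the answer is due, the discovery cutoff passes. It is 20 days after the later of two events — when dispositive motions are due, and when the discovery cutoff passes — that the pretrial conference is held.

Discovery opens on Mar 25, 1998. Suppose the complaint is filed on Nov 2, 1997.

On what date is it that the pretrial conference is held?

May 10, 1998

Discovery opens: Mar 25, 1998.
Dispositive motions are due: Mar 25, 1998 + 26 days = Apr 20, 1998.
The complaint is filed: Nov 2, 1997.
The defendant is served: Nov 2, 1997 + 9 weeks = Jan 4, 1998.
The answer is due: Jan 4, 1998 + 9 weeks = Mar 8, 1998.
The discovery cutoff passes: Mar 8, 1998 + 25 days = Apr 2, 1998.
Both prerequisites met — dispositive motions are due (Apr 20, 1998), the discovery cutoff passes (Apr 2, 1998); the later is Apr 20, 1998.
The pretrial conference is held: Apr 20, 1998 + 20 days = May 10, 1998.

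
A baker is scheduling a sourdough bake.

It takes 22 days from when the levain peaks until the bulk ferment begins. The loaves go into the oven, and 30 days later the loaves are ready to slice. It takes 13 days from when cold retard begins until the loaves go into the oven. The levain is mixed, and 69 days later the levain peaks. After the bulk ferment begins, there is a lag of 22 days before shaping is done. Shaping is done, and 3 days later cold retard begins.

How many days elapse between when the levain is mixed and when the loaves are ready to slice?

Causal path: the levain is mixed → the levain peaks → the bulk ferment begins → shaping is done → cold retard begins → the loaves go into the oven → the loaves are ready to slice.
Total delay along the path: 69 + 22 + 22 + 3 + 13 + 30 = 159 days.

159 days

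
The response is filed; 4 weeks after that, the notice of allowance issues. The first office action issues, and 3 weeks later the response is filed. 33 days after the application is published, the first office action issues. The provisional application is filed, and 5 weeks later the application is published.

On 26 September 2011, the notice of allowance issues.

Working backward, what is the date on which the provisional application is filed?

The notice of allowance issues: Sep 26, 2011.
The response is filed: Sep 26, 2011 − 4 weeks = Aug 29, 2011.
The first office action issues: Aug 29, 2011 − 3 weeks = Aug 8, 2011.
The application is published: Aug 8, 2011 − 33 days = Jul 6, 2011.
The provisional application is filed: Jul 6, 2011 − 5 weeks = Jun 1, 2011.

1 June 2011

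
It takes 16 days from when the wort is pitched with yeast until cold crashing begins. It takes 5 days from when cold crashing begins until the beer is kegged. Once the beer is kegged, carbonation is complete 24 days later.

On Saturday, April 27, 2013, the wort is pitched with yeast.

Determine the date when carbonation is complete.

Tuesday, June 11, 2013

The wort is pitched with yeast: Apr 27, 2013.
Cold crashing begins: Apr 27, 2013 + 16 days = May 13, 2013.
The beer is kegged: May 13, 2013 + 5 days = May 18, 2013.
Carbonation is complete: May 18, 2013 + 24 days = Jun 11, 2013.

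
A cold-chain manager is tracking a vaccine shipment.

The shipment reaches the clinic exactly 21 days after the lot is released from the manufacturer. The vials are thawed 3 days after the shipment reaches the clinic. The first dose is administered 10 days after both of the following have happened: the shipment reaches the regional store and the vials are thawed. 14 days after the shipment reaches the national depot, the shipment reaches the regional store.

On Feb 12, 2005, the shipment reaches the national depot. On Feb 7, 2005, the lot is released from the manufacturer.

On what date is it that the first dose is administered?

The shipment reaches the national depot: Feb 12, 2005.
The shipment reaches the regional store: Feb 12, 2005 + 14 days = Feb 26, 2005.
The lot is released from the manufacturer: Feb 7, 2005.
The shipment reaches the clinic: Feb 7, 2005 + 21 days = Feb 28, 2005.
The vials are thawed: Feb 28, 2005 + 3 days = Mar 3, 2005.
Both prerequisites met — the shipment reaches the regional store (Feb 26, 2005), the vials are thawed (Mar 3, 2005); the later is Mar 3, 2005.
The first dose is administered: Mar 3, 2005 + 10 days = Mar 13, 2005.

Mar 13, 2005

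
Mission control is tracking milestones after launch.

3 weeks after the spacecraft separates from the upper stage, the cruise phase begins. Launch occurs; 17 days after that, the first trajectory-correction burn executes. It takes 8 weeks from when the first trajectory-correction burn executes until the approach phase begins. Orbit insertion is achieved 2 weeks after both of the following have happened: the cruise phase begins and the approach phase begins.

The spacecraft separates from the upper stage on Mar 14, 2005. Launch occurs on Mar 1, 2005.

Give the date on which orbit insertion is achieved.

May 27, 2005

The spacecraft separates from the upper stage: Mar 14, 2005.
The cruise phase begins: Mar 14, 2005 + 3 weeks = Apr 4, 2005.
Launch occurs: Mar 1, 2005.
The first trajectory-correction burn executes: Mar 1, 2005 + 17 days = Mar 18, 2005.
The approach phase begins: Mar 18, 2005 + 8 weeks = May 13, 2005.
Both prerequisites met — the cruise phase begins (Apr 4, 2005), the approach phase begins (May 13, 2005); the later is May 13, 2005.
Orbit insertion is achieved: May 13, 2005 + 2 weeks = May 27, 2005.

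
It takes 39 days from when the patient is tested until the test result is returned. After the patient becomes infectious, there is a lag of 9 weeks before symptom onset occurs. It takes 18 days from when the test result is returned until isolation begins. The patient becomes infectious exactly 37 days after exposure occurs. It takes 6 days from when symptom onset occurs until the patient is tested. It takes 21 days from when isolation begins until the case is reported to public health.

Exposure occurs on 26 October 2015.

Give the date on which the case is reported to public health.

Exposure occurs: Oct 26, 2015.
The patient becomes infectious: Oct 26, 2015 + 37 days = Dec 2, 2015.
Symptom onset occurs: Dec 2, 2015 + 9 weeks = Feb 3, 2016.
The patient is tested: Feb 3, 2016 + 6 days = Feb 9, 2016.
The test result is returned: Feb 9, 2016 + 39 days = Mar 19, 2016.
Isolation begins: Mar 19, 2016 + 18 days = Apr 6, 2016.
The case is reported to public health: Apr 6, 2016 + 21 days = Apr 27, 2016.

27 April 2016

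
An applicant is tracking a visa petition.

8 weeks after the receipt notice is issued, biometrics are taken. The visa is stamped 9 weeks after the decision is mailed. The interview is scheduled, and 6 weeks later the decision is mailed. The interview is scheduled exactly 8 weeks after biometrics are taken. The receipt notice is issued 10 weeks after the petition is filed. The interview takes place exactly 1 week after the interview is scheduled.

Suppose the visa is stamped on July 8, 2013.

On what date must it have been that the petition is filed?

The visa is stamped: Jul 8, 2013.
The decision is mailed: Jul 8, 2013 − 9 weeks = May 6, 2013.
The interview is scheduled: May 6, 2013 − 6 weeks = Mar 25, 2013.
Biometrics are taken: Mar 25, 2013 − 8 weeks = Jan 28, 2013.
The receipt notice is issued: Jan 28, 2013 − 8 weeks = Dec 3, 2012.
The petition is filed: Dec 3, 2012 − 10 weeks = Sep 24, 2012.

September 24, 2012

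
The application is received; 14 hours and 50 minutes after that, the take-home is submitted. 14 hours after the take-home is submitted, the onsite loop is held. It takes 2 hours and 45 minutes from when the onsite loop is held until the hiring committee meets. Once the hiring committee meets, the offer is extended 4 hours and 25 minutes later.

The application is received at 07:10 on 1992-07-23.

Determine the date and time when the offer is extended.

The application is received: 07:10 Jul 23, 1992.
The take-home is submitted: 07:10 Jul 23, 1992 + 14h50m = 22:00 Jul 23, 1992.
The onsite loop is held: 22:00 Jul 23, 1992 + 14h = 12:00 Jul 24, 1992.
The hiring committee meets: 12:00 Jul 24, 1992 + 2h45m = 14:45 Jul 24, 1992.
The offer is extended: 14:45 Jul 24, 1992 + 4h25m = 19:10 Jul 24, 1992.

19:10 on 1992-07-24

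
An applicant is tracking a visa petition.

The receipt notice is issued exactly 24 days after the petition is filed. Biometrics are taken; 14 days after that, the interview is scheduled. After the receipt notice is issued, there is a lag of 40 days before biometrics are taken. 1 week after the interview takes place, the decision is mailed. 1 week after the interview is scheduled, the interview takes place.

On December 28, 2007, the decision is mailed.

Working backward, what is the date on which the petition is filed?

September 27, 2007

The decision is mailed: Dec 28, 2007.
The interview takes place: Dec 28, 2007 − 1 week = Dec 21, 2007.
The interview is scheduled: Dec 21, 2007 − 1 week = Dec 14, 2007.
Biometrics are taken: Dec 14, 2007 − 14 days = Nov 30, 2007.
The receipt notice is issued: Nov 30, 2007 − 40 days = Oct 21, 2007.
The petition is filed: Oct 21, 2007 − 24 days = Sep 27, 2007.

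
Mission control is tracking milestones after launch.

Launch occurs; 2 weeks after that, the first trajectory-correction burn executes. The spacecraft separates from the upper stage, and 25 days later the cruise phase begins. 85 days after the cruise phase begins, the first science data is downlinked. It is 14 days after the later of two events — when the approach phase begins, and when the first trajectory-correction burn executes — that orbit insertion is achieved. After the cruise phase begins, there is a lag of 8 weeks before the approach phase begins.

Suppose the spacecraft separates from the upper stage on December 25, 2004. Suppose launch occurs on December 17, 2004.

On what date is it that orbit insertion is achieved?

The spacecraft separates from the upper stage: Dec 25, 2004.
The cruise phase begins: Dec 25, 2004 + 25 days = Jan 19, 2005.
The approach phase begins: Jan 19, 2005 + 8 weeks = Mar 16, 2005.
Launch occurs: Dec 17, 2004.
The first trajectory-correction burn executes: Dec 17, 2004 + 2 weeks = Dec 31, 2004.
Both prerequisites met — the approach phase begins (Mar 16, 2005), the first trajectory-correction burn executes (Dec 31, 2004); the later is Mar 16, 2005.
Orbit insertion is achieved: Mar 16, 2005 + 14 days = Mar 30, 2005.

March 30, 2005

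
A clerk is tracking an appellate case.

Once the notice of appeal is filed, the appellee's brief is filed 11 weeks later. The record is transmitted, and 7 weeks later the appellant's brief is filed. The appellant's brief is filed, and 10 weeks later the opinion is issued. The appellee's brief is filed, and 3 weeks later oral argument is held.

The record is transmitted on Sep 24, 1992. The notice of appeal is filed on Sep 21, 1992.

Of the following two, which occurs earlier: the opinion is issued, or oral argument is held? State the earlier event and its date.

Oral argument is held — Dec 28, 1992

The record is transmitted: Sep 24, 1992.
The appellant's brief is filed: Sep 24, 1992 + 7 weeks = Nov 12, 1992.
The opinion is issued: Nov 12, 1992 + 10 weeks = Jan 21, 1993.
The notice of appeal is filed: Sep 21, 1992.
The appellee's brief is filed: Sep 21, 1992 + 11 weeks = Dec 7, 1992.
Oral argument is held: Dec 7, 1992 + 3 weeks = Dec 28, 1992.
Comparing: the opinion is issued on Jan 21, 1993 vs oral argument is held on Dec 28, 1992. Earlier: oral argument is held.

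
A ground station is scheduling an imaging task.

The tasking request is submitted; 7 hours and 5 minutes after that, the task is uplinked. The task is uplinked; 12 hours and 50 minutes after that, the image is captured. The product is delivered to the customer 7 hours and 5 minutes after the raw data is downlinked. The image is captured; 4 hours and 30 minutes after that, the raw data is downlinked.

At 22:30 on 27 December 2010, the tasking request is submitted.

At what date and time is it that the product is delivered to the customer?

The tasking request is submitted: 22:30 Dec 27, 2010.
The task is uplinked: 22:30 Dec 27, 2010 + 7h05m = 05:35 Dec 28, 2010.
The image is captured: 05:35 Dec 28, 2010 + 12h50m = 18:25 Dec 28, 2010.
The raw data is downlinked: 18:25 Dec 28, 2010 + 4h30m = 22:55 Dec 28, 2010.
The product is delivered to the customer: 22:55 Dec 28, 2010 + 7h05m = 06:00 Dec 29, 2010.

06:00 on 29 December 2010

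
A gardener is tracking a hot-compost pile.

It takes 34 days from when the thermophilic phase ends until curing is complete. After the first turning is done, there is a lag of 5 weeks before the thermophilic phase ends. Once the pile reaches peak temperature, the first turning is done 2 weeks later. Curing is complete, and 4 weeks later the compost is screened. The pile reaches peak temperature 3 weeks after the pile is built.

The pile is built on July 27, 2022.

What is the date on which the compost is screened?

December 6, 2022

The pile is built: Jul 27, 2022.
The pile reaches peak temperature: Jul 27, 2022 + 3 weeks = Aug 17, 2022.
The first turning is done: Aug 17, 2022 + 2 weeks = Aug 31, 2022.
The thermophilic phase ends: Aug 31, 2022 + 5 weeks = Oct 5, 2022.
Curing is complete: Oct 5, 2022 + 34 days = Nov 8, 2022.
The compost is screened: Nov 8, 2022 + 4 weeks = Dec 6, 2022.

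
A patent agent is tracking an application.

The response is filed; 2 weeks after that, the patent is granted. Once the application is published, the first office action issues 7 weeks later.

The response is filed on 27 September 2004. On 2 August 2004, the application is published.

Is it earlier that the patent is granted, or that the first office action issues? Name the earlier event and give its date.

The first office action issues — 20 September 2004

The response is filed: Sep 27, 2004.
The patent is granted: Sep 27, 2004 + 2 weeks = Oct 11, 2004.
The application is published: Aug 2, 2004.
The first office action issues: Aug 2, 2004 + 7 weeks = Sep 20, 2004.
Comparing: the patent is granted on Oct 11, 2004 vs the first office action issues on Sep 20, 2004. Earlier: the first office action issues.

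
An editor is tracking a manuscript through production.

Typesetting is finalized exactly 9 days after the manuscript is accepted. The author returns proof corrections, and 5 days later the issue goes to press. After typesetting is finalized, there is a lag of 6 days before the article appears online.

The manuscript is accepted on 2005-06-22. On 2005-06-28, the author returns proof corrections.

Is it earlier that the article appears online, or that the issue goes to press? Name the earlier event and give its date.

The manuscript is accepted: Jun 22, 2005.
Typesetting is finalized: Jun 22, 2005 + 9 days = Jul 1, 2005.
The article appears online: Jul 1, 2005 + 6 days = Jul 7, 2005.
The author returns proof corrections: Jun 28, 2005.
The issue goes to press: Jun 28, 2005 + 5 days = Jul 3, 2005.
Comparing: the article appears online on Jul 7, 2005 vs the issue goes to press on Jul 3, 2005. Earlier: the issue goes to press.

The issue goes to press — 2005-07-03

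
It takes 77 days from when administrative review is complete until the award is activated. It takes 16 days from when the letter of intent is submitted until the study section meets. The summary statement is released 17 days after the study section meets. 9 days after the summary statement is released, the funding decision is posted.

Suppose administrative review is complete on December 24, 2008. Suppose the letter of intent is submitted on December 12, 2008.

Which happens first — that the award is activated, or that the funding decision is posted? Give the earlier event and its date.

Administrative review is complete: Dec 24, 2008.
The award is activated: Dec 24, 2008 + 77 days = Mar 11, 2009.
The letter of intent is submitted: Dec 12, 2008.
The study section meets: Dec 12, 2008 + 16 days = Dec 28, 2008.
The summary statement is released: Dec 28, 2008 + 17 days = Jan 14, 2009.
The funding decision is posted: Jan 14, 2009 + 9 days = Jan 23, 2009.
Comparing: the award is activated on Mar 11, 2009 vs the funding decision is posted on Jan 23, 2009. Earlier: the funding decision is posted.

The funding decision is posted — January 23, 2009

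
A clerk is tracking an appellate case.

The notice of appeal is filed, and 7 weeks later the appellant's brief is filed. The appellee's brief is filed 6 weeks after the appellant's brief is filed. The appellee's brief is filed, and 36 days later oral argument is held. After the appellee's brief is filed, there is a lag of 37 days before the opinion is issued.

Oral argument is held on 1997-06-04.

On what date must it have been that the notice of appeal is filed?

1997-01-28

Oral argument is held: Jun 4, 1997.
The appellee's brief is filed: Jun 4, 1997 − 36 days = Apr 29, 1997.
The appellant's brief is filed: Apr 29, 1997 − 6 weeks = Mar 18, 1997.
The notice of appeal is filed: Mar 18, 1997 − 7 weeks = Jan 28, 1997.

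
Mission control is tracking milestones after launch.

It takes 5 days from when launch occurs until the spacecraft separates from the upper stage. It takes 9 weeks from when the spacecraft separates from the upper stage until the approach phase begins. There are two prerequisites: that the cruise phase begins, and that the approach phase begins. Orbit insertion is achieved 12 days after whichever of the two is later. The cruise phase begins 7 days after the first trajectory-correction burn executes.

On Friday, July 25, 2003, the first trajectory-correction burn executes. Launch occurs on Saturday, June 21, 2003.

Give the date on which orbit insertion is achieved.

Tuesday, September 9, 2003

The first trajectory-correction burn executes: Jul 25, 2003.
The cruise phase begins: Jul 25, 2003 + 7 days = Aug 1, 2003.
Launch occurs: Jun 21, 2003.
The spacecraft separates from the upper stage: Jun 21, 2003 + 5 days = Jun 26, 2003.
The approach phase begins: Jun 26, 2003 + 9 weeks = Aug 28, 2003.
Both prerequisites met — the cruise phase begins (Aug 1, 2003), the approach phase begins (Aug 28, 2003); the later is Aug 28, 2003.
Orbit insertion is achieved: Aug 28, 2003 + 12 days = Sep 9, 2003.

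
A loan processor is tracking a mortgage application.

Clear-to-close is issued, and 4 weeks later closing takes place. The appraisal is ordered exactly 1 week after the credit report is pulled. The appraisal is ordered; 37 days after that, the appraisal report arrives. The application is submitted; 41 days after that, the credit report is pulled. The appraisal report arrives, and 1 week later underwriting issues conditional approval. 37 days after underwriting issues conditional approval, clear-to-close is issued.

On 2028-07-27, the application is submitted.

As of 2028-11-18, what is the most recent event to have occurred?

Underwriting issues conditional approval

The application is submitted: Jul 27, 2028.
The credit report is pulled: Jul 27, 2028 + 41 days = Sep 6, 2028.
The appraisal is ordered: Sep 6, 2028 + 1 week = Sep 13, 2028.
The appraisal report arrives: Sep 13, 2028 + 37 days = Oct 20, 2028.
Underwriting issues conditional approval: Oct 20, 2028 + 1 week = Oct 27, 2028.
Clear-to-close is issued: Oct 27, 2028 + 37 days = Dec 3, 2028.
Closing takes place: Dec 3, 2028 + 4 weeks = Dec 31, 2028.
Nov 18, 2028 falls between when underwriting issues conditional approval (Oct 27, 2028) and when clear-to-close is issued (Dec 3, 2028).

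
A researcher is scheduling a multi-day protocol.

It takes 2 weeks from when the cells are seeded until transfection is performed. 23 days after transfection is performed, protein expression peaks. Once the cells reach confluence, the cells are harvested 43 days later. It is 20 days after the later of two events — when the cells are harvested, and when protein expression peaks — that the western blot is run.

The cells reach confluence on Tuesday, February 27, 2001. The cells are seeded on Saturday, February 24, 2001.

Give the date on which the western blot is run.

The cells reach confluence: Feb 27, 2001.
The cells are harvested: Feb 27, 2001 + 43 days = Apr 11, 2001.
The cells are seeded: Feb 24, 2001.
Transfection is performed: Feb 24, 2001 + 2 weeks = Mar 10, 2001.
Protein expression peaks: Mar 10, 2001 + 23 days = Apr 2, 2001.
Both prerequisites met — the cells are harvested (Apr 11, 2001), protein expression peaks (Apr 2, 2001); the later is Apr 11, 2001.
The western blot is run: Apr 11, 2001 + 20 days = May 1, 2001.

Tuesday, May 1, 2001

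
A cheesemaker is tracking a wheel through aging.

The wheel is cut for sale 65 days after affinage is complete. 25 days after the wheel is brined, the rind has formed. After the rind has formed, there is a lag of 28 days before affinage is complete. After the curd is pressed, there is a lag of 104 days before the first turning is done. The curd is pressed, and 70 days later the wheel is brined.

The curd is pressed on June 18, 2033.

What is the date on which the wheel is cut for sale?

December 23, 2033

The curd is pressed: Jun 18, 2033.
The wheel is brined: Jun 18, 2033 + 70 days = Aug 27, 2033.
The rind has formed: Aug 27, 2033 + 25 days = Sep 21, 2033.
Affinage is complete: Sep 21, 2033 + 28 days = Oct 19, 2033.
The wheel is cut for sale: Oct 19, 2033 + 65 days = Dec 23, 2033.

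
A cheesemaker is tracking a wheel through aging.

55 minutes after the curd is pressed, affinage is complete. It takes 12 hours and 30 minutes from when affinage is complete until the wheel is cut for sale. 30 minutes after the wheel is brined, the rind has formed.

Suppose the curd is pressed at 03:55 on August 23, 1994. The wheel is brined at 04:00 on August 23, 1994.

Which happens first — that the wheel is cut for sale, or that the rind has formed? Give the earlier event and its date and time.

The curd is pressed: 03:55 Aug 23, 1994.
Affinage is complete: 03:55 Aug 23, 1994 + 55m = 04:50 Aug 23, 1994.
The wheel is cut for sale: 04:50 Aug 23, 1994 + 12h30m = 17:20 Aug 23, 1994.
The wheel is brined: 04:00 Aug 23, 1994.
The rind has formed: 04:00 Aug 23, 1994 + 30m = 04:30 Aug 23, 1994.
Comparing: the wheel is cut for sale at 17:20 Aug 23, 1994 vs the rind has formed at 04:30 Aug 23, 1994. Earlier: the rind has formed.

The rind has formed — 04:30 on August 23, 1994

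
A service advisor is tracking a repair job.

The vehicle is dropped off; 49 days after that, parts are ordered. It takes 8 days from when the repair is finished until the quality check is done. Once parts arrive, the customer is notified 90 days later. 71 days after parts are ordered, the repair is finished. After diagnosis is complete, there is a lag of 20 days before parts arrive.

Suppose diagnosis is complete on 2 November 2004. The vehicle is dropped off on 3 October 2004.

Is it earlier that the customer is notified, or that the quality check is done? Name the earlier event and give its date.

Diagnosis is complete: Nov 2, 2004.
Parts arrive: Nov 2, 2004 + 20 days = Nov 22, 2004.
The customer is notified: Nov 22, 2004 + 90 days = Feb 20, 2005.
The vehicle is dropped off: Oct 3, 2004.
Parts are ordered: Oct 3, 2004 + 49 days = Nov 21, 2004.
The repair is finished: Nov 21, 2004 + 71 days = Jan 31, 2005.
The quality check is done: Jan 31, 2005 + 8 days = Feb 8, 2005.
Comparing: the customer is notified on Feb 20, 2005 vs the quality check is done on Feb 8, 2005. Earlier: the quality check is done.

The quality check is done — 8 February 2005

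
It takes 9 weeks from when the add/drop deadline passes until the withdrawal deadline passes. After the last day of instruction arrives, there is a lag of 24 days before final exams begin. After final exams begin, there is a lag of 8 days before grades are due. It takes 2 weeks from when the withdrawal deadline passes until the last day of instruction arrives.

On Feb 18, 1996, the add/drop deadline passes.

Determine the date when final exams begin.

The add/drop deadline passes: Feb 18, 1996.
The withdrawal deadline passes: Feb 18, 1996 + 9 weeks = Apr 21, 1996.
The last day of instruction arrives: Apr 21, 1996 + 2 weeks = May 5, 1996.
Final exams begin: May 5, 1996 + 24 days = May 29, 1996.

May 29, 1996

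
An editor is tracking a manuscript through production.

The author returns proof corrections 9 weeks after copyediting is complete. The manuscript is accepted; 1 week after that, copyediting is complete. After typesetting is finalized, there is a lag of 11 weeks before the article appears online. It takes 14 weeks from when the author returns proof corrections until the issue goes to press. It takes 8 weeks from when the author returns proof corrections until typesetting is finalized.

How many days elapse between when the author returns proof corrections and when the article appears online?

Causal path: the author returns proof corrections → typesetting is finalized → the article appears online.
Total delay along the path: 8 + 11 weeks = 19 weeks = 133 days.

133 days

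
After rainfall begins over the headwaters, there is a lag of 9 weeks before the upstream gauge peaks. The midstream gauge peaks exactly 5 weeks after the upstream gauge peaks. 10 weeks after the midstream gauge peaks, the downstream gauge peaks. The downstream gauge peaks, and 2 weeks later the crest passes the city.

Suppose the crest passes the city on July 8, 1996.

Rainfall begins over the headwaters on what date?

January 8, 1996

The crest passes the city: Jul 8, 1996.
The downstream gauge peaks: Jul 8, 1996 − 2 weeks = Jun 24, 1996.
The midstream gauge peaks: Jun 24, 1996 − 10 weeks = Apr 15, 1996.
The upstream gauge peaks: Apr 15, 1996 − 5 weeks = Mar 11, 1996.
Rainfall begins over the headwaters: Mar 11, 1996 − 9 weeks = Jan 8, 1996.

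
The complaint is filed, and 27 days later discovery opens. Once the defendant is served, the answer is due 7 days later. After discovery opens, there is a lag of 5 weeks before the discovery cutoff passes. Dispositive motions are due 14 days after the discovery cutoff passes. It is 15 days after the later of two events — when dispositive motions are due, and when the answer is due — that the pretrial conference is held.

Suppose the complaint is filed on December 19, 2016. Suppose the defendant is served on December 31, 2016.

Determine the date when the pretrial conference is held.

The complaint is filed: Dec 19, 2016.
Discovery opens: Dec 19, 2016 + 27 days = Jan 15, 2017.
The discovery cutoff passes: Jan 15, 2017 + 5 weeks = Feb 19, 2017.
Dispositive motions are due: Feb 19, 2017 + 14 days = Mar 5, 2017.
The defendant is served: Dec 31, 2016.
The answer is due: Dec 31, 2016 + 7 days = Jan 7, 2017.
Both prerequisites met — dispositive motions are due (Mar 5, 2017), the answer is due (Jan 7, 2017); the later is Mar 5, 2017.
The pretrial conference is held: Mar 5, 2017 + 15 days = Mar 20, 2017.

March 20, 2017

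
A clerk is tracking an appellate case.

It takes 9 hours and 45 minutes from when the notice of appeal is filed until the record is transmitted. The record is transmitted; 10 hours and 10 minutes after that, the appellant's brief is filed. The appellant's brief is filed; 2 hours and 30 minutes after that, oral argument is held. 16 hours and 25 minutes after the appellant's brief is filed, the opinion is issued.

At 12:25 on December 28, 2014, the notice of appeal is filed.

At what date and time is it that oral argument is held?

The notice of appeal is filed: 12:25 Dec 28, 2014.
The record is transmitted: 12:25 Dec 28, 2014 + 9h45m = 22:10 Dec 28, 2014.
The appellant's brief is filed: 22:10 Dec 28, 2014 + 10h10m = 08:20 Dec 29, 2014.
Oral argument is held: 08:20 Dec 29, 2014 + 2h30m = 10:50 Dec 29, 2014.

10:50 on December 29, 2014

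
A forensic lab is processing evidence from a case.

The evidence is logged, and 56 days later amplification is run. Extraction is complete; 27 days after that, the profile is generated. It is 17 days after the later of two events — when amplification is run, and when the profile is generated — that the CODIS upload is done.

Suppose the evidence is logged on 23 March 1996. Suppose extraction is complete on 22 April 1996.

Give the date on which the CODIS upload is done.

5 June 1996

The evidence is logged: Mar 23, 1996.
Amplification is run: Mar 23, 1996 + 56 days = May 18, 1996.
Extraction is complete: Apr 22, 1996.
The profile is generated: Apr 22, 1996 + 27 days = May 19, 1996.
Both prerequisites met — amplification is run (May 18, 1996), the profile is generated (May 19, 1996); the later is May 19, 1996.
The CODIS upload is done: May 19, 1996 + 17 days = Jun 5, 1996.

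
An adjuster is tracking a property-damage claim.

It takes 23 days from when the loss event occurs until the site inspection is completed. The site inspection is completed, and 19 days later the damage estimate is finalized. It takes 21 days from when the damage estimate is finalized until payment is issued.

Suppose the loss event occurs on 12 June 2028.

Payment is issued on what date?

The loss event occurs: Jun 12, 2028.
The site inspection is completed: Jun 12, 2028 + 23 days = Jul 5, 2028.
The damage estimate is finalized: Jul 5, 2028 + 19 days = Jul 24, 2028.
Payment is issued: Jul 24, 2028 + 21 days = Aug 14, 2028.

14 August 2028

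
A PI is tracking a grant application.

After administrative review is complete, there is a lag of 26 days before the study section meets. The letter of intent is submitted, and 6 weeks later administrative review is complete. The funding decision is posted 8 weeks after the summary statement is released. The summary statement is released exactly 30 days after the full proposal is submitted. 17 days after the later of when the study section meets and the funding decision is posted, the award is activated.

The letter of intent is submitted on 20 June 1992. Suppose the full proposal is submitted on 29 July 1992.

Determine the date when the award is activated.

9 November 1992

The letter of intent is submitted: Jun 20, 1992.
Administrative review is complete: Jun 20, 1992 + 6 weeks = Aug 1, 1992.
The study section meets: Aug 1, 1992 + 26 days = Aug 27, 1992.
The full proposal is submitted: Jul 29, 1992.
The summary statement is released: Jul 29, 1992 + 30 days = Aug 28, 1992.
The funding decision is posted: Aug 28, 1992 + 8 weeks = Oct 23, 1992.
Both prerequisites met — the study section meets (Aug 27, 1992), the funding decision is posted (Oct 23, 1992); the later is Oct 23, 1992.
The award is activated: Oct 23, 1992 + 17 days = Nov 9, 1992.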